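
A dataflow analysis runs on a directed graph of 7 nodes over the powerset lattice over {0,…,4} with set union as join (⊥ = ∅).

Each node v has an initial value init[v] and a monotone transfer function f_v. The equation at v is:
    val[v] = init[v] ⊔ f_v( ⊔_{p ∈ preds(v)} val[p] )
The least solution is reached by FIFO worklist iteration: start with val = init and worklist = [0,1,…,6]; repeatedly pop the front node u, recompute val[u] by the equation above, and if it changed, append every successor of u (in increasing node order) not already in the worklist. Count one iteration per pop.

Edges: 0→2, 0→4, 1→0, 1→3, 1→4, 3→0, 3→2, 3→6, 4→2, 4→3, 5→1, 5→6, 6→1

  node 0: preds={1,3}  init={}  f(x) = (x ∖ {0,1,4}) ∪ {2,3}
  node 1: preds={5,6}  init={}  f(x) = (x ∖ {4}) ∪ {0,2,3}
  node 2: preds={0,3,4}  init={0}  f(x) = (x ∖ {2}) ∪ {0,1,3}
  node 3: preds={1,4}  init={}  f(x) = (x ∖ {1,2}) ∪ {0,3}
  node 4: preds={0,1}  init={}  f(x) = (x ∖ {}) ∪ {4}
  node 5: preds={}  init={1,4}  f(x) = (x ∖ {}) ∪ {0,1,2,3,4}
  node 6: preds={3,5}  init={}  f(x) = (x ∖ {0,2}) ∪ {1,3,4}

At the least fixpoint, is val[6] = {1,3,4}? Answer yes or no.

Iteration log — 14 steps:
  step 1. node 0  ⊔preds={}  new={2,3}  old={}  +wl: 
  step 2. node 1  ⊔preds={1,4}  new={0,1,2,3}  old={}  +wl: 0
  step 3. node 2  ⊔preds={2,3}  new={0,1,3}  old={0}  +wl: 
  step 4. node 3  ⊔preds={0,1,2,3}  new={0,3}  old={}  +wl: 2
  step 5. node 4  ⊔preds={0,1,2,3}  new={0,1,2,3,4}  old={}  +wl: 3
  step 6. node 5  ⊔preds={}  new={0,1,2,3,4}  old={1,4}  +wl: 1
  step 7. node 6  ⊔preds={0,1,2,3,4}  new={1,3,4}  old={}  +wl: 
  step 8. node 0  ⊔preds={0,1,2,3}  new={2,3}  stable
  step 9. node 2  ⊔preds={0,1,2,3,4}  new={0,1,3,4}  old={0,1,3}  +wl: 
  step 10. node 3  ⊔preds={0,1,2,3,4}  new={0,3,4}  old={0,3}  +wl: 0,2,6
  step 11. node 1  ⊔preds={0,1,2,3,4}  new={0,1,2,3}  stable
  step 12. node 0  ⊔preds={0,1,2,3,4}  new={2,3}  stable
  step 13. node 2  ⊔preds={0,1,2,3,4}  new={0,1,3,4}  stable
  step 14. node 6  ⊔preds={0,1,2,3,4}  new={1,3,4}  stable

Least fixpoint reached:
  node 0: {2,3}
  node 1: {0,1,2,3}
  node 2: {0,1,3,4}
  node 3: {0,3,4}
  node 4: {0,1,2,3,4}
  node 5: {0,1,2,3,4}
  node 6: {1,3,4}

yes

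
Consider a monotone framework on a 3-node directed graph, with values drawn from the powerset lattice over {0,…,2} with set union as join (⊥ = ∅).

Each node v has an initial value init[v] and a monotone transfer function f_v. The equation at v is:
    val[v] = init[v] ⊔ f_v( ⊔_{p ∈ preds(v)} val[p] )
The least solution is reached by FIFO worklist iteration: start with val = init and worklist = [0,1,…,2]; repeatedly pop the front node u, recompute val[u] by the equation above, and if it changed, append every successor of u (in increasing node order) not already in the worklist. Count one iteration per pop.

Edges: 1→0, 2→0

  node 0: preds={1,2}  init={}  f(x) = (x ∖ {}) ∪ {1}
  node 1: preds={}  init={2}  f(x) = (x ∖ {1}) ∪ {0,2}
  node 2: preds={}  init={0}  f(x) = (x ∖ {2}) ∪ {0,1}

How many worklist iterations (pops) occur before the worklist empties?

Worklist (4 pops):
  #1 pop 0: in={0,2} → {0,1,2} (was {}); enqueue []
  #2 pop 1: in={} → {0,2} (was {2}); enqueue [0]
  #3 pop 2: in={} → {0,1} (was {0}); enqueue []
  #4 pop 0: in={0,1,2} → {0,1,2} (no change)

Fixpoint:
  val[0] = {0,1,2}
  val[1] = {0,2}
  val[2] = {0,1}

4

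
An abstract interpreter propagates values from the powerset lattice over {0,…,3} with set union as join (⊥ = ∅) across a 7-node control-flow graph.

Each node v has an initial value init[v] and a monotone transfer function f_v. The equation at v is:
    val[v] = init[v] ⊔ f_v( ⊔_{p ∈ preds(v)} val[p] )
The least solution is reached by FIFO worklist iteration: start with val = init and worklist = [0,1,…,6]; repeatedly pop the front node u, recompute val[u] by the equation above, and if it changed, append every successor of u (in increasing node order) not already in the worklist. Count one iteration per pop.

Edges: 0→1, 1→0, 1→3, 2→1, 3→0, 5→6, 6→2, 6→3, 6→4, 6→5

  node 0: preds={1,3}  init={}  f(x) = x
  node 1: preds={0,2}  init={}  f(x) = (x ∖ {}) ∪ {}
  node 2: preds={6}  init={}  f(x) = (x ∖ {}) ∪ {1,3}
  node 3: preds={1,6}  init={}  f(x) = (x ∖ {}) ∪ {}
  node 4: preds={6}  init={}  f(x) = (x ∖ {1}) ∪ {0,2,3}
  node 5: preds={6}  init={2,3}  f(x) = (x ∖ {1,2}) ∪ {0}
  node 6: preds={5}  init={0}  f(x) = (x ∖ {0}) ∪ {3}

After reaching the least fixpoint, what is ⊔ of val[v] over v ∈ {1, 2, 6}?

Worklist (17 pops):
  #1 pop 0: in={} → {} (no change)
  #2 pop 1: in={} → {} (no change)
  #3 pop 2: in={0} → {0,1,3} (was {}); enqueue [1]
  #4 pop 3: in={0} → {0} (was {}); enqueue [0]
  #5 pop 4: in={0} → {0,2,3} (was {}); enqueue []
  #6 pop 5: in={0} → {0,2,3} (was {2,3}); enqueue []
  #7 pop 6: in={0,2,3} → {0,2,3} (was {0}); enqueue [2,3,4,5]
  #8 pop 1: in={0,1,3} → {0,1,3} (was {}); enqueue []
  #9 pop 0: in={0,1,3} → {0,1,3} (was {}); enqueue [1]
  #10 pop 2: in={0,2,3} → {0,1,2,3} (was {0,1,3}); enqueue []
  #11 pop 3: in={0,1,2,3} → {0,1,2,3} (was {0}); enqueue [0]
  #12 pop 4: in={0,2,3} → {0,2,3} (no change)
  #13 pop 5: in={0,2,3} → {0,2,3} (no change)
  #14 pop 1: in={0,1,2,3} → {0,1,2,3} (was {0,1,3}); enqueue [3]
  #15 pop 0: in={0,1,2,3} → {0,1,2,3} (was {0,1,3}); enqueue [1]
  #16 pop 3: in={0,1,2,3} → {0,1,2,3} (no change)
  #17 pop 1: in={0,1,2,3} → {0,1,2,3} (no change)

Fixpoint:
  val[0] = {0,1,2,3}
  val[1] = {0,1,2,3}
  val[2] = {0,1,2,3}
  val[3] = {0,1,2,3}
  val[4] = {0,2,3}
  val[5] = {0,2,3}
  val[6] = {0,2,3}

{0,1,2,3}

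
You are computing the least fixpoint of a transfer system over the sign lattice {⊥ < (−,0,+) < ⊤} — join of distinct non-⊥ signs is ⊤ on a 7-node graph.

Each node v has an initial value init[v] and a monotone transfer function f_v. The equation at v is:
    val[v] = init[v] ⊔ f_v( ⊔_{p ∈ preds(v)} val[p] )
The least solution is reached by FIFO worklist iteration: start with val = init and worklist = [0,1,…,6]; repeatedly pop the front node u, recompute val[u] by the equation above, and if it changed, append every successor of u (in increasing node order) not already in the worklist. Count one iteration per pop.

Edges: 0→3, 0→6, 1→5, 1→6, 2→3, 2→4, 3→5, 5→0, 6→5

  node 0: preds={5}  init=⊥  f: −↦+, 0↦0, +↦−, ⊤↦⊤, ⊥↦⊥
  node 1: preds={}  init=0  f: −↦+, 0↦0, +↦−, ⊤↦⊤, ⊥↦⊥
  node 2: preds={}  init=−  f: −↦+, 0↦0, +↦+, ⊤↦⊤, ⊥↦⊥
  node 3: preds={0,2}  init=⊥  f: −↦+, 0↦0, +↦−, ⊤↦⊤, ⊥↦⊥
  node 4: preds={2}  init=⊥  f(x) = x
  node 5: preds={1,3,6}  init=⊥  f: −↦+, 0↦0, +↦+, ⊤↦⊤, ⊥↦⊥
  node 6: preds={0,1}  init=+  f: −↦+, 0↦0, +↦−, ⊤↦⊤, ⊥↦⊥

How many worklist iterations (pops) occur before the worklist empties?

12

Worklist (12 pops):
  #1 pop 0: in=⊥ → ⊥ (no change)
  #2 pop 1: in=⊥ → 0 (no change)
  #3 pop 2: in=⊥ → − (no change)
  #4 pop 3: in=− → + (was ⊥); enqueue []
  #5 pop 4: in=− → − (was ⊥); enqueue []
  #6 pop 5: in=⊤ → ⊤ (was ⊥); enqueue [0]
  #7 pop 6: in=0 → ⊤ (was +); enqueue [5]
  #8 pop 0: in=⊤ → ⊤ (was ⊥); enqueue [3,6]
  #9 pop 5: in=⊤ → ⊤ (no change)
  #10 pop 3: in=⊤ → ⊤ (was +); enqueue [5]
  #11 pop 6: in=⊤ → ⊤ (no change)
  #12 pop 5: in=⊤ → ⊤ (no change)

Fixpoint:
  val[0] = ⊤
  val[1] = 0
  val[2] = −
  val[3] = ⊤
  val[4] = −
  val[5] = ⊤
  val[6] = ⊤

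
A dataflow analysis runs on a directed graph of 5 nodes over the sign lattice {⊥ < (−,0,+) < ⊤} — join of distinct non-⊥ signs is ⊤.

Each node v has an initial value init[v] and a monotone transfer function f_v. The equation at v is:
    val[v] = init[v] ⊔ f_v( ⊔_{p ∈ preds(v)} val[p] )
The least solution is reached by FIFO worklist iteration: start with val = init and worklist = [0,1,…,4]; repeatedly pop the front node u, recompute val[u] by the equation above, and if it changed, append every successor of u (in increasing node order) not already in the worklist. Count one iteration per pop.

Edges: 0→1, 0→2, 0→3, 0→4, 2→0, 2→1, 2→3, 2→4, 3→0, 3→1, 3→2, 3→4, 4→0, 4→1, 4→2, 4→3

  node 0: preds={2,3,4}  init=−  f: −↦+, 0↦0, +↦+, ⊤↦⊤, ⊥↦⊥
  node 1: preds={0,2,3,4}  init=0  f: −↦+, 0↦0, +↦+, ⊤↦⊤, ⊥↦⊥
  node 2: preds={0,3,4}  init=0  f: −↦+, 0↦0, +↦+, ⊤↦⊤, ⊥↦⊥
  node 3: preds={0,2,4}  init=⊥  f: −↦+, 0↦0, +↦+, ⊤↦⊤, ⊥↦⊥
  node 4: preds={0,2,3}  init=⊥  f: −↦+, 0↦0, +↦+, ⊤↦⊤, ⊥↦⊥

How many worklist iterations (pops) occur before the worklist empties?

9

Trace (9 dequeues):
  [1] u=0 | in 0 | out ⊤ | prev − | push {}
  [2] u=1 | in ⊤ | out ⊤ | prev 0 | push {}
  [3] u=2 | in ⊤ | out ⊤ | prev 0 | push {0,1}
  [4] u=3 | in ⊤ | out ⊤ | prev ⊥ | push {2}
  [5] u=4 | in ⊤ | out ⊤ | prev ⊥ | push {3}
  [6] u=0 | in ⊤ | out ⊤ | ==
  [7] u=1 | in ⊤ | out ⊤ | ==
  [8] u=2 | in ⊤ | out ⊤ | ==
  [9] u=3 | in ⊤ | out ⊤ | ==

Converged values:
  [0] ⊤
  [1] ⊤
  [2] ⊤
  [3] ⊤
  [4] ⊤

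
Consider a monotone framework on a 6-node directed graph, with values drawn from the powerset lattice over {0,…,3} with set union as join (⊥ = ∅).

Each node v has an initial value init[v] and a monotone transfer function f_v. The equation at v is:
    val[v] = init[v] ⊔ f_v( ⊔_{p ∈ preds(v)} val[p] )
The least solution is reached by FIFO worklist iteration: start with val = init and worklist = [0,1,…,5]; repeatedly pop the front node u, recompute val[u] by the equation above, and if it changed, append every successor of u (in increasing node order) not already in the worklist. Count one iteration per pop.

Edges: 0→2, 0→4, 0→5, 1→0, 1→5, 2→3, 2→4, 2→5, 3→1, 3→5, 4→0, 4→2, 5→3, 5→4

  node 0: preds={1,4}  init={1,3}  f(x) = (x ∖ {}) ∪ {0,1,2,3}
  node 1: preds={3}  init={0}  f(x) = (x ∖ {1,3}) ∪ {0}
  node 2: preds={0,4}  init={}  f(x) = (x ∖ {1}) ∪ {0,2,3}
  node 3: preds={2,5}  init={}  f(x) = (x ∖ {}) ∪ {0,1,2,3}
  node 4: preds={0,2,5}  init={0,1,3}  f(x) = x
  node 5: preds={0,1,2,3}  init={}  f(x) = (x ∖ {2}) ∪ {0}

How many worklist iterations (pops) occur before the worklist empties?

12

Iteration log — 12 steps:
  step 1. node 0  ⊔preds={0,1,3}  new={0,1,2,3}  old={1,3}  +wl: 
  step 2. node 1  ⊔preds={}  new={0}  stable
  step 3. node 2  ⊔preds={0,1,2,3}  new={0,2,3}  old={}  +wl: 
  step 4. node 3  ⊔preds={0,2,3}  new={0,1,2,3}  old={}  +wl: 1
  step 5. node 4  ⊔preds={0,1,2,3}  new={0,1,2,3}  old={0,1,3}  +wl: 0,2
  step 6. node 5  ⊔preds={0,1,2,3}  new={0,1,3}  old={}  +wl: 3,4
  step 7. node 1  ⊔preds={0,1,2,3}  new={0,2}  old={0}  +wl: 5
  step 8. node 0  ⊔preds={0,1,2,3}  new={0,1,2,3}  stable
  step 9. node 2  ⊔preds={0,1,2,3}  new={0,2,3}  stable
  step 10. node 3  ⊔preds={0,1,2,3}  new={0,1,2,3}  stable
  step 11. node 4  ⊔preds={0,1,2,3}  new={0,1,2,3}  stable
  step 12. node 5  ⊔preds={0,1,2,3}  new={0,1,3}  stable

Least fixpoint reached:
  node 0: {0,1,2,3}
  node 1: {0,2}
  node 2: {0,2,3}
  node 3: {0,1,2,3}
  node 4: {0,1,2,3}
  node 5: {0,1,3}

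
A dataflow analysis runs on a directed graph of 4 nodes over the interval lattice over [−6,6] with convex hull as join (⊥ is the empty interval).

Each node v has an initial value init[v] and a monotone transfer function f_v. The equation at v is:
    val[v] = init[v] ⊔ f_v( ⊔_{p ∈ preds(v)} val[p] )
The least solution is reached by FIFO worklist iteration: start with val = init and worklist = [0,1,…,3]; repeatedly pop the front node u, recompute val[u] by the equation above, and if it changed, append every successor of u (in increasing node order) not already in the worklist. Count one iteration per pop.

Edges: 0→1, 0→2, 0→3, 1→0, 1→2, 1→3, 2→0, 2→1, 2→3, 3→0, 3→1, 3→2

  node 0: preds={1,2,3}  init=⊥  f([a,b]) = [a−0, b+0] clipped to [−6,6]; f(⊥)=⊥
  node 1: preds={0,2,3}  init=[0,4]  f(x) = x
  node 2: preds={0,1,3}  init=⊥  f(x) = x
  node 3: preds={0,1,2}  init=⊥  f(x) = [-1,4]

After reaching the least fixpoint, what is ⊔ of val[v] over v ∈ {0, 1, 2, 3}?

[-1,4]

Iteration log — 10 steps:
  step 1. node 0  ⊔preds=[0,4]  new=[0,4]  old=⊥  +wl: 
  step 2. node 1  ⊔preds=[0,4]  new=[0,4]  stable
  step 3. node 2  ⊔preds=[0,4]  new=[0,4]  old=⊥  +wl: 0,1
  step 4. node 3  ⊔preds=[0,4]  new=[-1,4]  old=⊥  +wl: 2
  step 5. node 0  ⊔preds=[-1,4]  new=[-1,4]  old=[0,4]  +wl: 3
  step 6. node 1  ⊔preds=[-1,4]  new=[-1,4]  old=[0,4]  +wl: 0
  step 7. node 2  ⊔preds=[-1,4]  new=[-1,4]  old=[0,4]  +wl: 1
  step 8. node 3  ⊔preds=[-1,4]  new=[-1,4]  stable
  step 9. node 0  ⊔preds=[-1,4]  new=[-1,4]  stable
  step 10. node 1  ⊔preds=[-1,4]  new=[-1,4]  stable

Least fixpoint reached:
  node 0: [-1,4]
  node 1: [-1,4]
  node 2: [-1,4]
  node 3: [-1,4]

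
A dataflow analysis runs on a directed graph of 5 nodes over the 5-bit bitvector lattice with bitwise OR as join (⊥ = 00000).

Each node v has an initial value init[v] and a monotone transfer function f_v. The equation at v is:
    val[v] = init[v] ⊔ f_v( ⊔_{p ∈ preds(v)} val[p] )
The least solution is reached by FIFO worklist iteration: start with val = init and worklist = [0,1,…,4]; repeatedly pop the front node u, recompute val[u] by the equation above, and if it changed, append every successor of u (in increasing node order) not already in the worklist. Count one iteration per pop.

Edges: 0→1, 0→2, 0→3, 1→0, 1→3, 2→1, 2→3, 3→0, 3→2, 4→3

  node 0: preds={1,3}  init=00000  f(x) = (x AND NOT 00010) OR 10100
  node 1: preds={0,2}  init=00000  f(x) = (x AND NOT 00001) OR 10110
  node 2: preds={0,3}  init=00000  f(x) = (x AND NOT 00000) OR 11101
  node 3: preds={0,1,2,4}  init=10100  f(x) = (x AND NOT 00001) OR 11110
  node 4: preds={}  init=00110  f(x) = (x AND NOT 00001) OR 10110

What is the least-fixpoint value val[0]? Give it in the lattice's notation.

Trace (11 dequeues):
  [1] u=0 | in 10100 | out 10100 | prev 00000 | push {}
  [2] u=1 | in 10100 | out 10110 | prev 00000 | push {0}
  [3] u=2 | in 10100 | out 11101 | prev 00000 | push {1}
  [4] u=3 | in 11111 | out 11110 | prev 10100 | push {2}
  [5] u=4 | in 00000 | out 10110 | prev 00110 | push {3}
  [6] u=0 | in 11110 | out 11100 | prev 10100 | push {}
  [7] u=1 | in 11101 | out 11110 | prev 10110 | push {0}
  [8] u=2 | in 11110 | out 11111 | prev 11101 | push {1}
  [9] u=3 | in 11111 | out 11110 | ==
  [10] u=0 | in 11110 | out 11100 | ==
  [11] u=1 | in 11111 | out 11110 | ==

Converged values:
  [0] 11100
  [1] 11110
  [2] 11111
  [3] 11110
  [4] 10110

11100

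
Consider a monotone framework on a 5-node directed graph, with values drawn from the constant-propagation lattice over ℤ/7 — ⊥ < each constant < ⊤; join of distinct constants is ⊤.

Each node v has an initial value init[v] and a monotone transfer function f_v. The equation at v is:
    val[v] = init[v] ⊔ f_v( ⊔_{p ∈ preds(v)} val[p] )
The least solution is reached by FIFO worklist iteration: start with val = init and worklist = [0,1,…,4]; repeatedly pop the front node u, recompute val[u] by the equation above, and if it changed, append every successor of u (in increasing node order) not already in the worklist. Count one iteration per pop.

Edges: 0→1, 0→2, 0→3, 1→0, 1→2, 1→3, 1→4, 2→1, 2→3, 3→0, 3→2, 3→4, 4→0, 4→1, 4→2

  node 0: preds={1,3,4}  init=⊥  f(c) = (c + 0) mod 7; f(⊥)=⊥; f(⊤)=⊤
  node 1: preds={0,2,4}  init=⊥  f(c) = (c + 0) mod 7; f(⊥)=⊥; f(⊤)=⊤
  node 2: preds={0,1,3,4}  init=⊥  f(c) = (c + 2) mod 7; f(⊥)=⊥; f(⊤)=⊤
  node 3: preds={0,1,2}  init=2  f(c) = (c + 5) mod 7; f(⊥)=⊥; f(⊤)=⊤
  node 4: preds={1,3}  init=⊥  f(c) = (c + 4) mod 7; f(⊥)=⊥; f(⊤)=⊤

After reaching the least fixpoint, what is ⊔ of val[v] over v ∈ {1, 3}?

Trace (12 dequeues):
  [1] u=0 | in 2 | out 2 | prev ⊥ | push {}
  [2] u=1 | in 2 | out 2 | prev ⊥ | push {0}
  [3] u=2 | in 2 | out 4 | prev ⊥ | push {1}
  [4] u=3 | in ⊤ | out ⊤ | prev 2 | push {2}
  [5] u=4 | in ⊤ | out ⊤ | prev ⊥ | push {}
  [6] u=0 | in ⊤ | out ⊤ | prev 2 | push {3}
  [7] u=1 | in ⊤ | out ⊤ | prev 2 | push {0,4}
  [8] u=2 | in ⊤ | out ⊤ | prev 4 | push {1}
  [9] u=3 | in ⊤ | out ⊤ | ==
  [10] u=0 | in ⊤ | out ⊤ | ==
  [11] u=4 | in ⊤ | out ⊤ | ==
  [12] u=1 | in ⊤ | out ⊤ | ==

Converged values:
  [0] ⊤
  [1] ⊤
  [2] ⊤
  [3] ⊤
  [4] ⊤

⊤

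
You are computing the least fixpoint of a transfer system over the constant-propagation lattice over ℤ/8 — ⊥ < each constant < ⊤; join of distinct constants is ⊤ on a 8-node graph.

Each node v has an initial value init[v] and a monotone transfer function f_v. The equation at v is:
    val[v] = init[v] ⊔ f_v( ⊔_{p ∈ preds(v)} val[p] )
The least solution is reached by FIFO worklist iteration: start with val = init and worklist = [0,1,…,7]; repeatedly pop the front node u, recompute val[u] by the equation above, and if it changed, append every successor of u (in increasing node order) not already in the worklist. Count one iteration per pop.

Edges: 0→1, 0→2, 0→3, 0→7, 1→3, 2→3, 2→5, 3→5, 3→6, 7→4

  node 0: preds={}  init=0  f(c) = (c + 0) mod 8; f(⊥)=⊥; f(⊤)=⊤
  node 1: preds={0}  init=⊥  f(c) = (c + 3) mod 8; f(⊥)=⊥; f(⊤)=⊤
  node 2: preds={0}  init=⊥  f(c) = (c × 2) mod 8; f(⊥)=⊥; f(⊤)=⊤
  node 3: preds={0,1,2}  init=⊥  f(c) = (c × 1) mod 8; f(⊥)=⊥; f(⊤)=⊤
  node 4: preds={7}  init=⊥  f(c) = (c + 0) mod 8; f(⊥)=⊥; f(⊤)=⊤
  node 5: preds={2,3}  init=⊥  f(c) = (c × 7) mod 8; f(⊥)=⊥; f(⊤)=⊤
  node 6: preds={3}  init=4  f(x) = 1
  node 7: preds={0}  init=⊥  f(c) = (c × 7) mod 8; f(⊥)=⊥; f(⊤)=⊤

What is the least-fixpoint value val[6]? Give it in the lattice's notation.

Trace (9 dequeues):
  [1] u=0 | in ⊥ | out 0 | ==
  [2] u=1 | in 0 | out 3 | prev ⊥ | push {}
  [3] u=2 | in 0 | out 0 | prev ⊥ | push {}
  [4] u=3 | in ⊤ | out ⊤ | prev ⊥ | push {}
  [5] u=4 | in ⊥ | out ⊥ | ==
  [6] u=5 | in ⊤ | out ⊤ | prev ⊥ | push {}
  [7] u=6 | in ⊤ | out ⊤ | prev 4 | push {}
  [8] u=7 | in 0 | out 0 | prev ⊥ | push {4}
  [9] u=4 | in 0 | out 0 | prev ⊥ | push {}

Converged values:
  [0] 0
  [1] 3
  [2] 0
  [3] ⊤
  [4] 0
  [5] ⊤
  [6] ⊤
  [7] 0

⊤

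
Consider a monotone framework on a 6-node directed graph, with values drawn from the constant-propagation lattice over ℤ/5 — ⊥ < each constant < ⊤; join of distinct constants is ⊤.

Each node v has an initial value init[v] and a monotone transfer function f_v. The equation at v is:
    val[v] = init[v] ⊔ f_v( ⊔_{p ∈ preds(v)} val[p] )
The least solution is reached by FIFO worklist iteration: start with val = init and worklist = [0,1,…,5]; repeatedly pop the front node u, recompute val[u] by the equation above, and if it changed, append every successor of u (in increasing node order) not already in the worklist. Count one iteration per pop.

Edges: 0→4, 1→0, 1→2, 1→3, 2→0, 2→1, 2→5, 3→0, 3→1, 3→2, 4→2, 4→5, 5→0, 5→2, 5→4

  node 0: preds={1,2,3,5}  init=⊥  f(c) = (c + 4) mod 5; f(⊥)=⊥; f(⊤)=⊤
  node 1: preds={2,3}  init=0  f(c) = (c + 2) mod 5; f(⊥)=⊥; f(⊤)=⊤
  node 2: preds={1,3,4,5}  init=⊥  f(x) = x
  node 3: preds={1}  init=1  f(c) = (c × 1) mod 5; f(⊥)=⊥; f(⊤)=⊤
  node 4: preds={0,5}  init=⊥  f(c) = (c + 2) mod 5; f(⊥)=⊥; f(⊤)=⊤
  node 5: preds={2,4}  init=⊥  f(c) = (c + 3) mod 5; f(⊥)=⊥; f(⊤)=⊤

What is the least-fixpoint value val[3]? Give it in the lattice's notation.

⊤

Worklist (10 pops):
  #1 pop 0: in=⊤ → ⊤ (was ⊥); enqueue []
  #2 pop 1: in=1 → ⊤ (was 0); enqueue [0]
  #3 pop 2: in=⊤ → ⊤ (was ⊥); enqueue [1]
  #4 pop 3: in=⊤ → ⊤ (was 1); enqueue [2]
  #5 pop 4: in=⊤ → ⊤ (was ⊥); enqueue []
  #6 pop 5: in=⊤ → ⊤ (was ⊥); enqueue [4]
  #7 pop 0: in=⊤ → ⊤ (no change)
  #8 pop 1: in=⊤ → ⊤ (no change)
  #9 pop 2: in=⊤ → ⊤ (no change)
  #10 pop 4: in=⊤ → ⊤ (no change)

Fixpoint:
  val[0] = ⊤
  val[1] = ⊤
  val[2] = ⊤
  val[3] = ⊤
  val[4] = ⊤
  val[5] = ⊤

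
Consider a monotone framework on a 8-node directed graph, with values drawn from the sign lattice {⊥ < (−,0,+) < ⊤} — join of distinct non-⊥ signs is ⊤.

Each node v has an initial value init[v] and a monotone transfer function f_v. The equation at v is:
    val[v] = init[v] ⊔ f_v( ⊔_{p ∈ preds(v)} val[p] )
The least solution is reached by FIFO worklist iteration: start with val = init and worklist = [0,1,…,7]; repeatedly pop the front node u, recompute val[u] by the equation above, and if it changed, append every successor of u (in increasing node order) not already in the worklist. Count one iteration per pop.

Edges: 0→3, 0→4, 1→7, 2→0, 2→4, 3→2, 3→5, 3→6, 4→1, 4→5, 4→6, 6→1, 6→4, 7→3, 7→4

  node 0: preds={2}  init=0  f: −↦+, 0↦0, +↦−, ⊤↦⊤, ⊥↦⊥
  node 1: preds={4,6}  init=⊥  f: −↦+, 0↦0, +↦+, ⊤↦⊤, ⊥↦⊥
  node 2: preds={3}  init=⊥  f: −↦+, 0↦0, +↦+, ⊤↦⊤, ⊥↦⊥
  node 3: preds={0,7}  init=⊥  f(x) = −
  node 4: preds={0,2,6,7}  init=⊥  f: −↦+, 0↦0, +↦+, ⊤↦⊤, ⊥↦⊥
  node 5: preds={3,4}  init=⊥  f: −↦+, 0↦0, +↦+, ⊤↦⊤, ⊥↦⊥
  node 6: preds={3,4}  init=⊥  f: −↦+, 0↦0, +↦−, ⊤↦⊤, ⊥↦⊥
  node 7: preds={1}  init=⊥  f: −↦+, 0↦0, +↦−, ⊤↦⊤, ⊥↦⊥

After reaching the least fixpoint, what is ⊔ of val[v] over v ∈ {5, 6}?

Iteration log — 18 steps:
  step 1. node 0  ⊔preds=⊥  new=0  stable
  step 2. node 1  ⊔preds=⊥  new=⊥  stable
  step 3. node 2  ⊔preds=⊥  new=⊥  stable
  step 4. node 3  ⊔preds=0  new=−  old=⊥  +wl: 2
  step 5. node 4  ⊔preds=0  new=0  old=⊥  +wl: 1
  step 6. node 5  ⊔preds=⊤  new=⊤  old=⊥  +wl: 
  step 7. node 6  ⊔preds=⊤  new=⊤  old=⊥  +wl: 4
  step 8. node 7  ⊔preds=⊥  new=⊥  stable
  step 9. node 2  ⊔preds=−  new=+  old=⊥  +wl: 0
  step 10. node 1  ⊔preds=⊤  new=⊤  old=⊥  +wl: 7
  step 11. node 4  ⊔preds=⊤  new=⊤  old=0  +wl: 1,5,6
  step 12. node 0  ⊔preds=+  new=⊤  old=0  +wl: 3,4
  step 13. node 7  ⊔preds=⊤  new=⊤  old=⊥  +wl: 
  step 14. node 1  ⊔preds=⊤  new=⊤  stable
  step 15. node 5  ⊔preds=⊤  new=⊤  stable
  step 16. node 6  ⊔preds=⊤  new=⊤  stable
  step 17. node 3  ⊔preds=⊤  new=−  stable
  step 18. node 4  ⊔preds=⊤  new=⊤  stable

Least fixpoint reached:
  node 0: ⊤
  node 1: ⊤
  node 2: +
  node 3: −
  node 4: ⊤
  node 5: ⊤
  node 6: ⊤
  node 7: ⊤

⊤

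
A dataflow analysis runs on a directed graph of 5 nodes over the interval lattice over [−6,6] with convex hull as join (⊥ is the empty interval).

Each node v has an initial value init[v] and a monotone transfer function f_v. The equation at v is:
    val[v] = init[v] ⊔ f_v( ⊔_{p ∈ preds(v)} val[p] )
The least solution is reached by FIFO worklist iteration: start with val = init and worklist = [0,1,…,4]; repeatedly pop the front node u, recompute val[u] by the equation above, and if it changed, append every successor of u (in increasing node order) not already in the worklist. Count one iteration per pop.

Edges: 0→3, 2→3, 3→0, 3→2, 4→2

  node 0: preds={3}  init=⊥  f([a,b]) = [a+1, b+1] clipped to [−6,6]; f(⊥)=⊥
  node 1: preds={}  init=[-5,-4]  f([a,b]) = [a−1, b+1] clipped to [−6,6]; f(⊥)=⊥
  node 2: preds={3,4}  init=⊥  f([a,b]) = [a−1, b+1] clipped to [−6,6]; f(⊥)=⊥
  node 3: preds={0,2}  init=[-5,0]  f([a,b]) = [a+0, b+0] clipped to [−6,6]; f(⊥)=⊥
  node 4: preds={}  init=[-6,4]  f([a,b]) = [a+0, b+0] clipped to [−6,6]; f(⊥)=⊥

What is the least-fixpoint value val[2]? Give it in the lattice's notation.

Trace (10 dequeues):
  [1] u=0 | in [-5,0] | out [-4,1] | prev ⊥ | push {}
  [2] u=1 | in ⊥ | out [-5,-4] | ==
  [3] u=2 | in [-6,4] | out [-6,5] | prev ⊥ | push {}
  [4] u=3 | in [-6,5] | out [-6,5] | prev [-5,0] | push {0,2}
  [5] u=4 | in ⊥ | out [-6,4] | ==
  [6] u=0 | in [-6,5] | out [-5,6] | prev [-4,1] | push {3}
  [7] u=2 | in [-6,5] | out [-6,6] | prev [-6,5] | push {}
  [8] u=3 | in [-6,6] | out [-6,6] | prev [-6,5] | push {0,2}
  [9] u=0 | in [-6,6] | out [-5,6] | ==
  [10] u=2 | in [-6,6] | out [-6,6] | ==

Converged values:
  [0] [-5,6]
  [1] [-5,-4]
  [2] [-6,6]
  [3] [-6,6]
  [4] [-6,4]

[-6,6]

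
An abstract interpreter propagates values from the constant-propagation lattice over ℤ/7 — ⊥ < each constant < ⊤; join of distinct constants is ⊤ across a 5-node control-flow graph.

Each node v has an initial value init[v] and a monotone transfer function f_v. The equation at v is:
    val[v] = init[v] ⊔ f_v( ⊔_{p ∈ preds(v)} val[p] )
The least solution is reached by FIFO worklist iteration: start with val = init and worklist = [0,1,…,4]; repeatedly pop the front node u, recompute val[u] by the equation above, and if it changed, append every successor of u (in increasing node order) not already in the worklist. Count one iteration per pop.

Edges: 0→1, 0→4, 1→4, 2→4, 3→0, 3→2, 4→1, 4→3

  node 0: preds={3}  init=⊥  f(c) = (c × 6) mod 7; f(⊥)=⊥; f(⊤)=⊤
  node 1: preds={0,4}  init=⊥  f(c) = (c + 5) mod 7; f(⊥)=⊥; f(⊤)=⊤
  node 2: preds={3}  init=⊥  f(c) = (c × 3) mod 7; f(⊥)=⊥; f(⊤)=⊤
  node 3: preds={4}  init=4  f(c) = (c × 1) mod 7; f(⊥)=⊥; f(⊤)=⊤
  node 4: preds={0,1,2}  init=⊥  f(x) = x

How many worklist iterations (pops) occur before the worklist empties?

12

Iteration log — 12 steps:
  step 1. node 0  ⊔preds=4  new=3  old=⊥  +wl: 
  step 2. node 1  ⊔preds=3  new=1  old=⊥  +wl: 
  step 3. node 2  ⊔preds=4  new=5  old=⊥  +wl: 
  step 4. node 3  ⊔preds=⊥  new=4  stable
  step 5. node 4  ⊔preds=⊤  new=⊤  old=⊥  +wl: 1,3
  step 6. node 1  ⊔preds=⊤  new=⊤  old=1  +wl: 4
  step 7. node 3  ⊔preds=⊤  new=⊤  old=4  +wl: 0,2
  step 8. node 4  ⊔preds=⊤  new=⊤  stable
  step 9. node 0  ⊔preds=⊤  new=⊤  old=3  +wl: 1,4
  step 10. node 2  ⊔preds=⊤  new=⊤  old=5  +wl: 
  step 11. node 1  ⊔preds=⊤  new=⊤  stable
  step 12. node 4  ⊔preds=⊤  new=⊤  stable

Least fixpoint reached:
  node 0: ⊤
  node 1: ⊤
  node 2: ⊤
  node 3: ⊤
  node 4: ⊤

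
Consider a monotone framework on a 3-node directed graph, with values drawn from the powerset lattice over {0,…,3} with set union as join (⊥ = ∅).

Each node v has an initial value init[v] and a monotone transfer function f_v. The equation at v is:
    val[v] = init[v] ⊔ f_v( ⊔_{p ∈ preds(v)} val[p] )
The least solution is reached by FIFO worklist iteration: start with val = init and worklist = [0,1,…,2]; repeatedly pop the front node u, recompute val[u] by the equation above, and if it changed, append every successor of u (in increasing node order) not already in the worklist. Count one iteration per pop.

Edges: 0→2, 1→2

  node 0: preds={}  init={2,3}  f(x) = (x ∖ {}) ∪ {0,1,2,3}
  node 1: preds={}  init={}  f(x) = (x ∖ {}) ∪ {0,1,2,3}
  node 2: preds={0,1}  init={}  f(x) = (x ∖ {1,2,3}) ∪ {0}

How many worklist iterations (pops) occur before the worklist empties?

Iteration log — 3 steps:
  step 1. node 0  ⊔preds={}  new={0,1,2,3}  old={2,3}  +wl: 
  step 2. node 1  ⊔preds={}  new={0,1,2,3}  old={}  +wl: 
  step 3. node 2  ⊔preds={0,1,2,3}  new={0}  old={}  +wl: 

Least fixpoint reached:
  node 0: {0,1,2,3}
  node 1: {0,1,2,3}
  node 2: {0}

3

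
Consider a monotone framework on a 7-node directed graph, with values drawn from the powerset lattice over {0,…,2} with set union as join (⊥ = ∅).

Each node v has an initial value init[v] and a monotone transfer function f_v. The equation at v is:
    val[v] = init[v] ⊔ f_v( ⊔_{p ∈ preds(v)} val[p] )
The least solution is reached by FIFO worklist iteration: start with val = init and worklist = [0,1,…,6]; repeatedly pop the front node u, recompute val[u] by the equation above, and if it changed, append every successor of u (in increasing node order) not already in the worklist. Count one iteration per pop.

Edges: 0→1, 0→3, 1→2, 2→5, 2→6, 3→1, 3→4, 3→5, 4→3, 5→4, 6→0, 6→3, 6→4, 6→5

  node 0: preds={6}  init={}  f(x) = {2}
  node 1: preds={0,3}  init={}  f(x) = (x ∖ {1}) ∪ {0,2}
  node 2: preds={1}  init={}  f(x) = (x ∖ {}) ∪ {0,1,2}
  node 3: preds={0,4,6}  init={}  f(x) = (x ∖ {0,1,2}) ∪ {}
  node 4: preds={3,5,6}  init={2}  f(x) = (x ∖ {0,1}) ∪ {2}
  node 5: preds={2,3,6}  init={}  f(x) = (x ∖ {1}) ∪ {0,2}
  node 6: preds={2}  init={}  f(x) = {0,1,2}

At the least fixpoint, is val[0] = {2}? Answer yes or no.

Iteration log — 11 steps:
  step 1. node 0  ⊔preds={}  new={2}  old={}  +wl: 
  step 2. node 1  ⊔preds={2}  new={0,2}  old={}  +wl: 
  step 3. node 2  ⊔preds={0,2}  new={0,1,2}  old={}  +wl: 
  step 4. node 3  ⊔preds={2}  new={}  stable
  step 5. node 4  ⊔preds={}  new={2}  stable
  step 6. node 5  ⊔preds={0,1,2}  new={0,2}  old={}  +wl: 4
  step 7. node 6  ⊔preds={0,1,2}  new={0,1,2}  old={}  +wl: 0,3,5
  step 8. node 4  ⊔preds={0,1,2}  new={2}  stable
  step 9. node 0  ⊔preds={0,1,2}  new={2}  stable
  step 10. node 3  ⊔preds={0,1,2}  new={}  stable
  step 11. node 5  ⊔preds={0,1,2}  new={0,2}  stable

Least fixpoint reached:
  node 0: {2}
  node 1: {0,2}
  node 2: {0,1,2}
  node 3: {}
  node 4: {2}
  node 5: {0,2}
  node 6: {0,1,2}

yes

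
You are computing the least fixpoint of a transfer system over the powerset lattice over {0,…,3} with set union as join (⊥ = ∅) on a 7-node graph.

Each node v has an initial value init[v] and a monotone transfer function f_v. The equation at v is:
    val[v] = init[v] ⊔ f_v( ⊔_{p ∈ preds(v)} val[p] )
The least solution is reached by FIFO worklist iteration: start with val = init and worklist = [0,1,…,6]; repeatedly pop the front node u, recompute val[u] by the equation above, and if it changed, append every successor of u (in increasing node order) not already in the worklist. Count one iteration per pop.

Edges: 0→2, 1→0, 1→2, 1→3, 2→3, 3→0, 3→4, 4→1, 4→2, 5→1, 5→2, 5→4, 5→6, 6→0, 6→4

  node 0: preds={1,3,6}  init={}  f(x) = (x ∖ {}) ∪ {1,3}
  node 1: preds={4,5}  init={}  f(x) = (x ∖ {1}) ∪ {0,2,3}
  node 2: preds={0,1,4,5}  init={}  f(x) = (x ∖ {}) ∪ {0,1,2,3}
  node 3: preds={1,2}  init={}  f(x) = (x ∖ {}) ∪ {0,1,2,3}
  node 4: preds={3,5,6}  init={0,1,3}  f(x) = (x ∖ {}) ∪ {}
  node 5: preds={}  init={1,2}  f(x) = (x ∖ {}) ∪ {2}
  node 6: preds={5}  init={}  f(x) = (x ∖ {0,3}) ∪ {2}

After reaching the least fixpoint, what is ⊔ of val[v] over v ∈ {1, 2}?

{0,1,2,3}

Worklist (11 pops):
  #1 pop 0: in={} → {1,3} (was {}); enqueue []
  #2 pop 1: in={0,1,2,3} → {0,2,3} (was {}); enqueue [0]
  #3 pop 2: in={0,1,2,3} → {0,1,2,3} (was {}); enqueue []
  #4 pop 3: in={0,1,2,3} → {0,1,2,3} (was {}); enqueue []
  #5 pop 4: in={0,1,2,3} → {0,1,2,3} (was {0,1,3}); enqueue [1,2]
  #6 pop 5: in={} → {1,2} (no change)
  #7 pop 6: in={1,2} → {1,2} (was {}); enqueue [4]
  #8 pop 0: in={0,1,2,3} → {0,1,2,3} (was {1,3}); enqueue []
  #9 pop 1: in={0,1,2,3} → {0,2,3} (no change)
  #10 pop 2: in={0,1,2,3} → {0,1,2,3} (no change)
  #11 pop 4: in={0,1,2,3} → {0,1,2,3} (no change)

Fixpoint:
  val[0] = {0,1,2,3}
  val[1] = {0,2,3}
  val[2] = {0,1,2,3}
  val[3] = {0,1,2,3}
  val[4] = {0,1,2,3}
  val[5] = {1,2}
  val[6] = {1,2}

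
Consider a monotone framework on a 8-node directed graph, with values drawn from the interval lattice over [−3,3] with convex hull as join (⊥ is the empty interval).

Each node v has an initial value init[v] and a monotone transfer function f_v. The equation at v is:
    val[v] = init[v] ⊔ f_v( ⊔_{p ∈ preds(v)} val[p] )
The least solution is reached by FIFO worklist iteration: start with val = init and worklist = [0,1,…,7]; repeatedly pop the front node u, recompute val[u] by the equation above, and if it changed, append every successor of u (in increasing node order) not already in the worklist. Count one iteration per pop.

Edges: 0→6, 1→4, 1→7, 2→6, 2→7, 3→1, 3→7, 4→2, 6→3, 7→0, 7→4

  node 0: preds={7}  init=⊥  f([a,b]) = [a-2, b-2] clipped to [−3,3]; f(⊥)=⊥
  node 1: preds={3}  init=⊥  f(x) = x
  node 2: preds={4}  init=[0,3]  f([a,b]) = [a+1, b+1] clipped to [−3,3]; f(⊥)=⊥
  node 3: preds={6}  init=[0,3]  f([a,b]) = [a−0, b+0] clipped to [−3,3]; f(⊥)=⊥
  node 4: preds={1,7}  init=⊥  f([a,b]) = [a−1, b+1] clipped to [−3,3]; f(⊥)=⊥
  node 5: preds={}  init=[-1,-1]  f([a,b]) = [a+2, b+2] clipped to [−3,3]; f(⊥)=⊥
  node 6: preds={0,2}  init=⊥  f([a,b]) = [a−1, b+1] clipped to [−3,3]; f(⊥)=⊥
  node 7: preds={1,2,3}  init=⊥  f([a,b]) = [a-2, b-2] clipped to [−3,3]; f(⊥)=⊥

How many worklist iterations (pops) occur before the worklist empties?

24

Worklist (24 pops):
  #1 pop 0: in=⊥ → ⊥ (no change)
  #2 pop 1: in=[0,3] → [0,3] (was ⊥); enqueue []
  #3 pop 2: in=⊥ → [0,3] (no change)
  #4 pop 3: in=⊥ → [0,3] (no change)
  #5 pop 4: in=[0,3] → [-1,3] (was ⊥); enqueue [2]
  #6 pop 5: in=⊥ → [-1,-1] (no change)
  #7 pop 6: in=[0,3] → [-1,3] (was ⊥); enqueue [3]
  #8 pop 7: in=[0,3] → [-2,1] (was ⊥); enqueue [0,4]
  #9 pop 2: in=[-1,3] → [0,3] (no change)
  #10 pop 3: in=[-1,3] → [-1,3] (was [0,3]); enqueue [1,7]
  #11 pop 0: in=[-2,1] → [-3,-1] (was ⊥); enqueue [6]
  #12 pop 4: in=[-2,3] → [-3,3] (was [-1,3]); enqueue [2]
  #13 pop 1: in=[-1,3] → [-1,3] (was [0,3]); enqueue [4]
  #14 pop 7: in=[-1,3] → [-3,1] (was [-2,1]); enqueue [0]
  #15 pop 6: in=[-3,3] → [-3,3] (was [-1,3]); enqueue [3]
  #16 pop 2: in=[-3,3] → [-2,3] (was [0,3]); enqueue [6,7]
  #17 pop 4: in=[-3,3] → [-3,3] (no change)
  #18 pop 0: in=[-3,1] → [-3,-1] (no change)
  #19 pop 3: in=[-3,3] → [-3,3] (was [-1,3]); enqueue [1]
  #20 pop 6: in=[-3,3] → [-3,3] (no change)
  #21 pop 7: in=[-3,3] → [-3,1] (no change)
  #22 pop 1: in=[-3,3] → [-3,3] (was [-1,3]); enqueue [4,7]
  #23 pop 4: in=[-3,3] → [-3,3] (no change)
  #24 pop 7: in=[-3,3] → [-3,1] (no change)

Fixpoint:
  val[0] = [-3,-1]
  val[1] = [-3,3]
  val[2] = [-2,3]
  val[3] = [-3,3]
  val[4] = [-3,3]
  val[5] = [-1,-1]
  val[6] = [-3,3]
  val[7] = [-3,1]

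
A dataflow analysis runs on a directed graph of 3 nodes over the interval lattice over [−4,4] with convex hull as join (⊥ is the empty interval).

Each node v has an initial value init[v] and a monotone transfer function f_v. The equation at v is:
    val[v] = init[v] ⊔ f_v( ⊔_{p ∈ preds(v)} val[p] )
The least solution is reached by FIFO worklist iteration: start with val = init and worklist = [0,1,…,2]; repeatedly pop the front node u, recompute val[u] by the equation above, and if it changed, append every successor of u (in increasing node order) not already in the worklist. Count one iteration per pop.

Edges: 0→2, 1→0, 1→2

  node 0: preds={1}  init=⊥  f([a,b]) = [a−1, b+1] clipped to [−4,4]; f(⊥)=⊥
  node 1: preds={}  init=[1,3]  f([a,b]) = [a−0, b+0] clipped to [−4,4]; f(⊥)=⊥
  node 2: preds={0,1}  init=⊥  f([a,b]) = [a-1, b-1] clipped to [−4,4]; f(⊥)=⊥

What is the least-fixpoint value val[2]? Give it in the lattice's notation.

Worklist (3 pops):
  #1 pop 0: in=[1,3] → [0,4] (was ⊥); enqueue []
  #2 pop 1: in=⊥ → [1,3] (no change)
  #3 pop 2: in=[0,4] → [-1,3] (was ⊥); enqueue []

Fixpoint:
  val[0] = [0,4]
  val[1] = [1,3]
  val[2] = [-1,3]

[-1,3]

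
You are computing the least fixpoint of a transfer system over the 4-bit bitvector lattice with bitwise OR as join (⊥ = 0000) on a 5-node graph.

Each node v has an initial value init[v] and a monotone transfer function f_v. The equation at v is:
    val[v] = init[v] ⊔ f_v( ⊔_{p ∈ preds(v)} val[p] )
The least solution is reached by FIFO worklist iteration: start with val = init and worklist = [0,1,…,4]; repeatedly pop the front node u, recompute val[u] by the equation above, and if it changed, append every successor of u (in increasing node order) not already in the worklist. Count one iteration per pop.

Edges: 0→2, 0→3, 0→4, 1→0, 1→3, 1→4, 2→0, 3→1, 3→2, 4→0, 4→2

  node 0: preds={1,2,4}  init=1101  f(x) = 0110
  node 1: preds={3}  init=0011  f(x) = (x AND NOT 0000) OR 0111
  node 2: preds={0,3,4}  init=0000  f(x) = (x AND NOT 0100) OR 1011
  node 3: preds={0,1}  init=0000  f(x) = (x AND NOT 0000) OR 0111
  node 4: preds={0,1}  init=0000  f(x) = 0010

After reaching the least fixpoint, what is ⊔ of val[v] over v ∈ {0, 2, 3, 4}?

1111

Trace (11 dequeues):
  [1] u=0 | in 0011 | out 1111 | prev 1101 | push {}
  [2] u=1 | in 0000 | out 0111 | prev 0011 | push {0}
  [3] u=2 | in 1111 | out 1011 | prev 0000 | push {}
  [4] u=3 | in 1111 | out 1111 | prev 0000 | push {1,2}
  [5] u=4 | in 1111 | out 0010 | prev 0000 | push {}
  [6] u=0 | in 1111 | out 1111 | ==
  [7] u=1 | in 1111 | out 1111 | prev 0111 | push {0,3,4}
  [8] u=2 | in 1111 | out 1011 | ==
  [9] u=0 | in 1111 | out 1111 | ==
  [10] u=3 | in 1111 | out 1111 | ==
  [11] u=4 | in 1111 | out 0010 | ==

Converged values:
  [0] 1111
  [1] 1111
  [2] 1011
  [3] 1111
  [4] 0010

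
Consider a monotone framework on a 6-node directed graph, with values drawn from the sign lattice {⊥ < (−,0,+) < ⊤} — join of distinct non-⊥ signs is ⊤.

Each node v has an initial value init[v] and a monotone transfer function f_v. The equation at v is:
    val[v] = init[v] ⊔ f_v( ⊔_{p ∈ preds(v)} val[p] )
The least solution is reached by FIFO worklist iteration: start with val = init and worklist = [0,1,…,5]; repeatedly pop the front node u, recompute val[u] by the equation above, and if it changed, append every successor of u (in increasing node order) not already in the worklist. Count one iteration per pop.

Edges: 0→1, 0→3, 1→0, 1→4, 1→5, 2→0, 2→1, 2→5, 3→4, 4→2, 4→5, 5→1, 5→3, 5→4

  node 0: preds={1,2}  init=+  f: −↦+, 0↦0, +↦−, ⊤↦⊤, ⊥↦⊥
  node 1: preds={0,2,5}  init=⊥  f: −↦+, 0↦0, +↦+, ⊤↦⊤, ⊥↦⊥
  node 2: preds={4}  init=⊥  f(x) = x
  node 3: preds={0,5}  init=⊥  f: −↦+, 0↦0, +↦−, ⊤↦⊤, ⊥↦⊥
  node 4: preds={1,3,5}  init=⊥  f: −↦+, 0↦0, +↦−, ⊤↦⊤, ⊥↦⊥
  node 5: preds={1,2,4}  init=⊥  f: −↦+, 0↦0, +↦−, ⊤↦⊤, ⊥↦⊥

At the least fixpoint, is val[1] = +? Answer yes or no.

no

Iteration log — 13 steps:
  step 1. node 0  ⊔preds=⊥  new=+  stable
  step 2. node 1  ⊔preds=+  new=+  old=⊥  +wl: 0
  step 3. node 2  ⊔preds=⊥  new=⊥  stable
  step 4. node 3  ⊔preds=+  new=−  old=⊥  +wl: 
  step 5. node 4  ⊔preds=⊤  new=⊤  old=⊥  +wl: 2
  step 6. node 5  ⊔preds=⊤  new=⊤  old=⊥  +wl: 1,3,4
  step 7. node 0  ⊔preds=+  new=⊤  old=+  +wl: 
  step 8. node 2  ⊔preds=⊤  new=⊤  old=⊥  +wl: 0,5
  step 9. node 1  ⊔preds=⊤  new=⊤  old=+  +wl: 
  step 10. node 3  ⊔preds=⊤  new=⊤  old=−  +wl: 
  step 11. node 4  ⊔preds=⊤  new=⊤  stable
  step 12. node 0  ⊔preds=⊤  new=⊤  stable
  step 13. node 5  ⊔preds=⊤  new=⊤  stable

Least fixpoint reached:
  node 0: ⊤
  node 1: ⊤
  node 2: ⊤
  node 3: ⊤
  node 4: ⊤
  node 5: ⊤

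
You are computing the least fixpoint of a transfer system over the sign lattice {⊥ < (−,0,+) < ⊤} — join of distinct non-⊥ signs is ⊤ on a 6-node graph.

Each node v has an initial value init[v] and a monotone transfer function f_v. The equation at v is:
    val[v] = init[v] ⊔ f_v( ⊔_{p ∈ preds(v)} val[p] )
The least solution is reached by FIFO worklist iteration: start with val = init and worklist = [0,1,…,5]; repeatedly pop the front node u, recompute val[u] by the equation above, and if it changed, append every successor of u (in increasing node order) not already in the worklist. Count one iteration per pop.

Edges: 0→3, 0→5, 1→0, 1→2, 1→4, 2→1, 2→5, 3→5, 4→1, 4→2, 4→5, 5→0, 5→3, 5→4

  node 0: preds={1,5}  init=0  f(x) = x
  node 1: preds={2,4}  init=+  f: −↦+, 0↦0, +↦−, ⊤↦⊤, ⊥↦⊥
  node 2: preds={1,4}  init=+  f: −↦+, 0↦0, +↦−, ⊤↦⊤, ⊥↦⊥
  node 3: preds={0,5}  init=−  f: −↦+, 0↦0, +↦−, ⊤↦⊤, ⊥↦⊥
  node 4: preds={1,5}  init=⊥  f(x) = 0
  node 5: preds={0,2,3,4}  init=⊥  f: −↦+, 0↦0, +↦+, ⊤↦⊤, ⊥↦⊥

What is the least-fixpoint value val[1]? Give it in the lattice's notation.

⊤

Iteration log — 11 steps:
  step 1. node 0  ⊔preds=+  new=⊤  old=0  +wl: 
  step 2. node 1  ⊔preds=+  new=⊤  old=+  +wl: 0
  step 3. node 2  ⊔preds=⊤  new=⊤  old=+  +wl: 1
  step 4. node 3  ⊔preds=⊤  new=⊤  old=−  +wl: 
  step 5. node 4  ⊔preds=⊤  new=0  old=⊥  +wl: 2
  step 6. node 5  ⊔preds=⊤  new=⊤  old=⊥  +wl: 3,4
  step 7. node 0  ⊔preds=⊤  new=⊤  stable
  step 8. node 1  ⊔preds=⊤  new=⊤  stable
  step 9. node 2  ⊔preds=⊤  new=⊤  stable
  step 10. node 3  ⊔preds=⊤  new=⊤  stable
  step 11. node 4  ⊔preds=⊤  new=0  stable

Least fixpoint reached:
  node 0: ⊤
  node 1: ⊤
  node 2: ⊤
  node 3: ⊤
  node 4: 0
  node 5: ⊤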